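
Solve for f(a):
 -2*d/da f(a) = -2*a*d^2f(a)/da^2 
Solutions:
 f(a) = C1 + C2*a^2


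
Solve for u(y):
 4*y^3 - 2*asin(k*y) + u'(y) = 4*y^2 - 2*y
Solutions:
 u(y) = C1 - y^4 + 4*y^3/3 - y^2 + 2*Piecewise((y*asin(k*y) + sqrt(-k^2*y^2 + 1)/k, Ne(k, 0)), (0, True))


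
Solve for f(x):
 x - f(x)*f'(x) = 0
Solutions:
 f(x) = -sqrt(C1 + x^2)
 f(x) = sqrt(C1 + x^2)


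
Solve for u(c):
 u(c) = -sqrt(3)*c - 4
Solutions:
 u(c) = -sqrt(3)*c - 4


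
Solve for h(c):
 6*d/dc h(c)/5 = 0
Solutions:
 h(c) = C1


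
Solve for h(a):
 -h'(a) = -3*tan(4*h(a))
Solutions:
 h(a) = -asin(C1*exp(12*a))/4 + pi/4
 h(a) = asin(C1*exp(12*a))/4


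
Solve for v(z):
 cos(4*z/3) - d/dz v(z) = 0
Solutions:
 v(z) = C1 + 3*sin(4*z/3)/4


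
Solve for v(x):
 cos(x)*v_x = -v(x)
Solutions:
 v(x) = C1*sqrt(sin(x) - 1)/sqrt(sin(x) + 1)


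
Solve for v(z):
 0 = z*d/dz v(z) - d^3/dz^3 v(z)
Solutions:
 v(z) = C1 + Integral(C2*airyai(z) + C3*airybi(z), z)


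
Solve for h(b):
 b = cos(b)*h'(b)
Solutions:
 h(b) = C1 + Integral(b/cos(b), b)


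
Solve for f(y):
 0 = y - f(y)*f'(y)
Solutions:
 f(y) = -sqrt(C1 + y^2)
 f(y) = sqrt(C1 + y^2)


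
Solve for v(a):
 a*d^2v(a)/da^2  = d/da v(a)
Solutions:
 v(a) = C1 + C2*a^2


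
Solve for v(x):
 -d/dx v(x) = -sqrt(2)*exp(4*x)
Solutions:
 v(x) = C1 + sqrt(2)*exp(4*x)/4


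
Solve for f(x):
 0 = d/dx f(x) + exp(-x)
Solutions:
 f(x) = C1 + exp(-x)


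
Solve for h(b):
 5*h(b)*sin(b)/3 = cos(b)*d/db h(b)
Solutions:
 h(b) = C1/cos(b)^(5/3)


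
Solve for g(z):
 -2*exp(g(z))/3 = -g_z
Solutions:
 g(z) = log(-1/(C1 + 2*z)) + log(3)


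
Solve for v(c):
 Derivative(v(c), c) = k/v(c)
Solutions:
 v(c) = -sqrt(C1 + 2*c*k)
 v(c) = sqrt(C1 + 2*c*k)


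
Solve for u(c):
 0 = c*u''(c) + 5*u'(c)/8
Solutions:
 u(c) = C1 + C2*c^(3/8)


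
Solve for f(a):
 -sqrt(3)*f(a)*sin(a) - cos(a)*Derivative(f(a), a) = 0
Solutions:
 f(a) = C1*cos(a)^(sqrt(3))


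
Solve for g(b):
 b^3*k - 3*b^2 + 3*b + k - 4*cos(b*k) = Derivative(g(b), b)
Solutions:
 g(b) = C1 + b^4*k/4 - b^3 + 3*b^2/2 + b*k - 4*sin(b*k)/k


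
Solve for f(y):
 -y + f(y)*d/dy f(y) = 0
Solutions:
 f(y) = -sqrt(C1 + y^2)
 f(y) = sqrt(C1 + y^2)


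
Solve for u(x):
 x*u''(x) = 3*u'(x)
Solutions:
 u(x) = C1 + C2*x^4


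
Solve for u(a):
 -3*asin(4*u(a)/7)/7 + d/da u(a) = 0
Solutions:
 Integral(1/asin(4*_y/7), (_y, u(a))) = C1 + 3*a/7


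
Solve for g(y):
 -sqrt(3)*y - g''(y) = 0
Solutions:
 g(y) = C1 + C2*y - sqrt(3)*y^3/6


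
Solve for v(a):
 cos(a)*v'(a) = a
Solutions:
 v(a) = C1 + Integral(a/cos(a), a)


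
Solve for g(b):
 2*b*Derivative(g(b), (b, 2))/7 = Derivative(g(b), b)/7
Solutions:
 g(b) = C1 + C2*b^(3/2)


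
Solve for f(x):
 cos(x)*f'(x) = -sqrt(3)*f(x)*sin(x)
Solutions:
 f(x) = C1*cos(x)^(sqrt(3))


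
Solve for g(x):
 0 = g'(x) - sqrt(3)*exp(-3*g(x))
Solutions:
 g(x) = log(C1 + 3*sqrt(3)*x)/3
 g(x) = log((-3^(1/3) - 3^(5/6)*I)*(C1 + sqrt(3)*x)^(1/3)/2)
 g(x) = log((-3^(1/3) + 3^(5/6)*I)*(C1 + sqrt(3)*x)^(1/3)/2)


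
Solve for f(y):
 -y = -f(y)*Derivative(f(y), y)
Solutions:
 f(y) = -sqrt(C1 + y^2)
 f(y) = sqrt(C1 + y^2)


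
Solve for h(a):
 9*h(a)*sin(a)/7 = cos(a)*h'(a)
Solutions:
 h(a) = C1/cos(a)^(9/7)


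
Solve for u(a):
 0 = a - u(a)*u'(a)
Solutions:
 u(a) = -sqrt(C1 + a^2)
 u(a) = sqrt(C1 + a^2)


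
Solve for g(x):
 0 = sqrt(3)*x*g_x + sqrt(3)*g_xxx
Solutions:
 g(x) = C1 + Integral(C2*airyai(-x) + C3*airybi(-x), x)


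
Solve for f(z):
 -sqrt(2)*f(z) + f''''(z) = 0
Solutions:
 f(z) = C1*exp(-2^(1/8)*z) + C2*exp(2^(1/8)*z) + C3*sin(2^(1/8)*z) + C4*cos(2^(1/8)*z)


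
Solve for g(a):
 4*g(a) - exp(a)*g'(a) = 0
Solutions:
 g(a) = C1*exp(-4*exp(-a))


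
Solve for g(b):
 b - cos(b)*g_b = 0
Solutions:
 g(b) = C1 + Integral(b/cos(b), b)


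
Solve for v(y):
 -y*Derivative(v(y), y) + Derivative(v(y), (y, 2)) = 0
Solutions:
 v(y) = C1 + C2*erfi(sqrt(2)*y/2)


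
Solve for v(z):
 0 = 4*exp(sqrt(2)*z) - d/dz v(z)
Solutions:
 v(z) = C1 + 2*sqrt(2)*exp(sqrt(2)*z)


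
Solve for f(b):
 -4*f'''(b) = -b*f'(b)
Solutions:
 f(b) = C1 + Integral(C2*airyai(2^(1/3)*b/2) + C3*airybi(2^(1/3)*b/2), b)


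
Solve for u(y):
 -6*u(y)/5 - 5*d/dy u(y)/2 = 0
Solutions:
 u(y) = C1*exp(-12*y/25)


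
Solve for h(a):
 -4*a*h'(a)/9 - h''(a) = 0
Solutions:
 h(a) = C1 + C2*erf(sqrt(2)*a/3)


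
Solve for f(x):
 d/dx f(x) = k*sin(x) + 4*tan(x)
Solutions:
 f(x) = C1 - k*cos(x) - 4*log(cos(x))


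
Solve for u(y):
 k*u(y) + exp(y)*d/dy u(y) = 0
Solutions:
 u(y) = C1*exp(k*exp(-y))


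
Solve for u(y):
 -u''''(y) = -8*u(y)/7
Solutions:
 u(y) = C1*exp(-14^(3/4)*y/7) + C2*exp(14^(3/4)*y/7) + C3*sin(14^(3/4)*y/7) + C4*cos(14^(3/4)*y/7)


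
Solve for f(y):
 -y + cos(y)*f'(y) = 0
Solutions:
 f(y) = C1 + Integral(y/cos(y), y)


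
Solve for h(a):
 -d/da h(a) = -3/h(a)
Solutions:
 h(a) = -sqrt(C1 + 6*a)
 h(a) = sqrt(C1 + 6*a)


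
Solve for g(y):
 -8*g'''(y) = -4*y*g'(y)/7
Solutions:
 g(y) = C1 + Integral(C2*airyai(14^(2/3)*y/14) + C3*airybi(14^(2/3)*y/14), y)


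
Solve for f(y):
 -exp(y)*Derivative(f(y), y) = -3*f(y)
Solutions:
 f(y) = C1*exp(-3*exp(-y))


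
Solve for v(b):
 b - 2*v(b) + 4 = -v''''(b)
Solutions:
 v(b) = C1*exp(-2^(1/4)*b) + C2*exp(2^(1/4)*b) + C3*sin(2^(1/4)*b) + C4*cos(2^(1/4)*b) + b/2 + 2


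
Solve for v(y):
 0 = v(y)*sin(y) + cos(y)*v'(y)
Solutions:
 v(y) = C1*cos(y)


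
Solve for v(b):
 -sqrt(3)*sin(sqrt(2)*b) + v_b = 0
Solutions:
 v(b) = C1 - sqrt(6)*cos(sqrt(2)*b)/2


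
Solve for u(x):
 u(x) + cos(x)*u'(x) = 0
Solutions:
 u(x) = C1*sqrt(sin(x) - 1)/sqrt(sin(x) + 1)


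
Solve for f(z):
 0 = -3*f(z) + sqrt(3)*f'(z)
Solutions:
 f(z) = C1*exp(sqrt(3)*z)


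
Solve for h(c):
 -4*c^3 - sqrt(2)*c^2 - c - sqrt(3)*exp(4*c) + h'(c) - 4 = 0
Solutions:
 h(c) = C1 + c^4 + sqrt(2)*c^3/3 + c^2/2 + 4*c + sqrt(3)*exp(4*c)/4


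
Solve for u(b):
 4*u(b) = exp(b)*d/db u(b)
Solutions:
 u(b) = C1*exp(-4*exp(-b))


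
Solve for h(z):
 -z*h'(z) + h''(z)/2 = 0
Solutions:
 h(z) = C1 + C2*erfi(z)


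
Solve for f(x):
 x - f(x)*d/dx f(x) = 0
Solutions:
 f(x) = -sqrt(C1 + x^2)
 f(x) = sqrt(C1 + x^2)


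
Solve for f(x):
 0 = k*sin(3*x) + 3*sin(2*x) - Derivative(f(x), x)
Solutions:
 f(x) = C1 - k*cos(3*x)/3 - 3*cos(2*x)/2


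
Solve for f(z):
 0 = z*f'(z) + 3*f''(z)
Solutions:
 f(z) = C1 + C2*erf(sqrt(6)*z/6)


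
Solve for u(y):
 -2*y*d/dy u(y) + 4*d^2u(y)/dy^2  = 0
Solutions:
 u(y) = C1 + C2*erfi(y/2)


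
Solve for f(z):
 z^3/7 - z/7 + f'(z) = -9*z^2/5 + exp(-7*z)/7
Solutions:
 f(z) = C1 - z^4/28 - 3*z^3/5 + z^2/14 - exp(-7*z)/49


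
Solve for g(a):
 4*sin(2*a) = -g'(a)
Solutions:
 g(a) = C1 + 2*cos(2*a)


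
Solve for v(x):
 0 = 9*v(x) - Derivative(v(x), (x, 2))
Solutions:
 v(x) = C1*exp(-3*x) + C2*exp(3*x)


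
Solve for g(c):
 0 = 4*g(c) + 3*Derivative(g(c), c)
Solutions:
 g(c) = C1*exp(-4*c/3)


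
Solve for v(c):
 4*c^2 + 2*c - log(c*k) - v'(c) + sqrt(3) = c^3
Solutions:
 v(c) = C1 - c^4/4 + 4*c^3/3 + c^2 - c*log(c*k) + c*(1 + sqrt(3))


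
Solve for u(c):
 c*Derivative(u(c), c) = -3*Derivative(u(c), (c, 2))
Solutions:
 u(c) = C1 + C2*erf(sqrt(6)*c/6)


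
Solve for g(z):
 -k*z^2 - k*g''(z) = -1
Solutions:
 g(z) = C1 + C2*z - z^4/12 + z^2/(2*k)


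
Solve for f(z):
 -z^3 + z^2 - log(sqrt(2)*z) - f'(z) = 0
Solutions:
 f(z) = C1 - z^4/4 + z^3/3 - z*log(z) - z*log(2)/2 + z


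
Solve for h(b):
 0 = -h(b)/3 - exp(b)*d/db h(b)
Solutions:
 h(b) = C1*exp(exp(-b)/3)


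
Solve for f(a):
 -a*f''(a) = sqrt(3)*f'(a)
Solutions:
 f(a) = C1 + C2*a^(1 - sqrt(3))


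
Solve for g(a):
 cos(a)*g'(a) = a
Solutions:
 g(a) = C1 + Integral(a/cos(a), a)


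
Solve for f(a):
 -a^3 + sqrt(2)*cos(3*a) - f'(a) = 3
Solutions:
 f(a) = C1 - a^4/4 - 3*a + sqrt(2)*sin(3*a)/3


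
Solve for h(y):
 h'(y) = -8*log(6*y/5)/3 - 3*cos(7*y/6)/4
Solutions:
 h(y) = C1 - 8*y*log(y)/3 - 8*y*log(6)/3 + 8*y/3 + 8*y*log(5)/3 - 9*sin(7*y/6)/14


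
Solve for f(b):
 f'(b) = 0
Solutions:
 f(b) = C1


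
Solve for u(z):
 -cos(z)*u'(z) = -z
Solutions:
 u(z) = C1 + Integral(z/cos(z), z)


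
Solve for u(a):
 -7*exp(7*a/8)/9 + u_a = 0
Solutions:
 u(a) = C1 + 8*exp(7*a/8)/9


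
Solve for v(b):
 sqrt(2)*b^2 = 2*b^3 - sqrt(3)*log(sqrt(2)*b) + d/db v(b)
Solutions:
 v(b) = C1 - b^4/2 + sqrt(2)*b^3/3 + sqrt(3)*b*log(b) - sqrt(3)*b + sqrt(3)*b*log(2)/2


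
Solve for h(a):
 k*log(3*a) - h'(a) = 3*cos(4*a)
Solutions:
 h(a) = C1 + a*k*(log(a) - 1) + a*k*log(3) - 3*sin(4*a)/4


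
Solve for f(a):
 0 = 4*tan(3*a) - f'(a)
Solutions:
 f(a) = C1 - 4*log(cos(3*a))/3


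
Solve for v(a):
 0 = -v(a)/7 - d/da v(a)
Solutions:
 v(a) = C1*exp(-a/7)


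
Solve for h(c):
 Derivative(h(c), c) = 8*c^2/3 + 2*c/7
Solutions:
 h(c) = C1 + 8*c^3/9 + c^2/7


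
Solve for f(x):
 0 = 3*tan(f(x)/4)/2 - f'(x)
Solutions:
 f(x) = -4*asin(C1*exp(3*x/8)) + 4*pi
 f(x) = 4*asin(C1*exp(3*x/8))


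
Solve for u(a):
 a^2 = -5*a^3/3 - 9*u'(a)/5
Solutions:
 u(a) = C1 - 25*a^4/108 - 5*a^3/27


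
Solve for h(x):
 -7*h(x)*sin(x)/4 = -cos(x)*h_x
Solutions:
 h(x) = C1/cos(x)^(7/4)


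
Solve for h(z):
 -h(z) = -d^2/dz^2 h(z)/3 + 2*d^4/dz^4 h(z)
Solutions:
 h(z) = (C1*sin(2^(3/4)*z*sin(atan(sqrt(71))/2)/2) + C2*cos(2^(3/4)*z*sin(atan(sqrt(71))/2)/2))*exp(-2^(3/4)*z*cos(atan(sqrt(71))/2)/2) + (C3*sin(2^(3/4)*z*sin(atan(sqrt(71))/2)/2) + C4*cos(2^(3/4)*z*sin(atan(sqrt(71))/2)/2))*exp(2^(3/4)*z*cos(atan(sqrt(71))/2)/2)


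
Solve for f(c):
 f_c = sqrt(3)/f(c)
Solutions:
 f(c) = -sqrt(C1 + 2*sqrt(3)*c)
 f(c) = sqrt(C1 + 2*sqrt(3)*c)


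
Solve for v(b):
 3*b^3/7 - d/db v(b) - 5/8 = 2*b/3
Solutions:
 v(b) = C1 + 3*b^4/28 - b^2/3 - 5*b/8


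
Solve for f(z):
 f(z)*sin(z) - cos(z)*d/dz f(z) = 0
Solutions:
 f(z) = C1/cos(z)


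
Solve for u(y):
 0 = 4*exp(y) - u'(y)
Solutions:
 u(y) = C1 + 4*exp(y)


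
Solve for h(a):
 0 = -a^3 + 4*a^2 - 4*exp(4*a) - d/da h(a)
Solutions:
 h(a) = C1 - a^4/4 + 4*a^3/3 - exp(4*a)


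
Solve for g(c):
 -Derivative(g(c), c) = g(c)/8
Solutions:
 g(c) = C1*exp(-c/8)


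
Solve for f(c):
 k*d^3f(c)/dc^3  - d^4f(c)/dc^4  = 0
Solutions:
 f(c) = C1 + C2*c + C3*c^2 + C4*exp(c*k)


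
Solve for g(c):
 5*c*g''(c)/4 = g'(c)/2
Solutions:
 g(c) = C1 + C2*c^(7/5)


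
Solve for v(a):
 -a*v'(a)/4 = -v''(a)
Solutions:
 v(a) = C1 + C2*erfi(sqrt(2)*a/4)


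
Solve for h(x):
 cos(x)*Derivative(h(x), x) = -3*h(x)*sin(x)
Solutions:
 h(x) = C1*cos(x)^3


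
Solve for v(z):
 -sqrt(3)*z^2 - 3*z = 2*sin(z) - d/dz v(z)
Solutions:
 v(z) = C1 + sqrt(3)*z^3/3 + 3*z^2/2 - 2*cos(z)


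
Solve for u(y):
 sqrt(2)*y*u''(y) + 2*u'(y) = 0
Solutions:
 u(y) = C1 + C2*y^(1 - sqrt(2))


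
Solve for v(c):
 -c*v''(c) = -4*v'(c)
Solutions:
 v(c) = C1 + C2*c^5


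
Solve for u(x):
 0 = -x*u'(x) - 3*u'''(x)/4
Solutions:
 u(x) = C1 + Integral(C2*airyai(-6^(2/3)*x/3) + C3*airybi(-6^(2/3)*x/3), x)


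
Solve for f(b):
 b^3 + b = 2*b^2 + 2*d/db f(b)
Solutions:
 f(b) = C1 + b^4/8 - b^3/3 + b^2/4


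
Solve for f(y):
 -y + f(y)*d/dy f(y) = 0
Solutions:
 f(y) = -sqrt(C1 + y^2)
 f(y) = sqrt(C1 + y^2)


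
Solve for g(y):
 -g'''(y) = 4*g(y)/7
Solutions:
 g(y) = C3*exp(-14^(2/3)*y/7) + (C1*sin(14^(2/3)*sqrt(3)*y/14) + C2*cos(14^(2/3)*sqrt(3)*y/14))*exp(14^(2/3)*y/14)


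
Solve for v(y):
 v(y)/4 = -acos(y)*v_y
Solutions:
 v(y) = C1*exp(-Integral(1/acos(y), y)/4)


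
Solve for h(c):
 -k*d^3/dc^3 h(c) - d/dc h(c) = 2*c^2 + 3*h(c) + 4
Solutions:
 h(c) = C1*exp(2^(1/3)*c*(6^(1/3)*(sqrt(3)*sqrt((243 + 4/k)/k^2) + 27/k)^(1/3)/12 - 2^(1/3)*3^(5/6)*I*(sqrt(3)*sqrt((243 + 4/k)/k^2) + 27/k)^(1/3)/12 + 2/(k*(-3^(1/3) + 3^(5/6)*I)*(sqrt(3)*sqrt((243 + 4/k)/k^2) + 27/k)^(1/3)))) + C2*exp(2^(1/3)*c*(6^(1/3)*(sqrt(3)*sqrt((243 + 4/k)/k^2) + 27/k)^(1/3)/12 + 2^(1/3)*3^(5/6)*I*(sqrt(3)*sqrt((243 + 4/k)/k^2) + 27/k)^(1/3)/12 - 2/(k*(3^(1/3) + 3^(5/6)*I)*(sqrt(3)*sqrt((243 + 4/k)/k^2) + 27/k)^(1/3)))) + C3*exp(6^(1/3)*c*(-2^(1/3)*(sqrt(3)*sqrt((243 + 4/k)/k^2) + 27/k)^(1/3) + 2*3^(1/3)/(k*(sqrt(3)*sqrt((243 + 4/k)/k^2) + 27/k)^(1/3)))/6) - 2*c^2/3 + 4*c/9 - 40/27


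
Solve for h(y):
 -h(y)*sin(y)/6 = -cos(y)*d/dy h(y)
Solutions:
 h(y) = C1/cos(y)^(1/6)


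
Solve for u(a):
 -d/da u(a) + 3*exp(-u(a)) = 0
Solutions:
 u(a) = log(C1 + 3*a)


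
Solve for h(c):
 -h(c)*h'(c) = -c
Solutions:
 h(c) = -sqrt(C1 + c^2)
 h(c) = sqrt(C1 + c^2)


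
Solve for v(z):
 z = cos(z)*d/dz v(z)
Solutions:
 v(z) = C1 + Integral(z/cos(z), z)


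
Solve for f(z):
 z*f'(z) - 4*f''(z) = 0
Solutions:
 f(z) = C1 + C2*erfi(sqrt(2)*z/4)


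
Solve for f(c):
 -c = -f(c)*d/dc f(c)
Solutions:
 f(c) = -sqrt(C1 + c^2)
 f(c) = sqrt(C1 + c^2)


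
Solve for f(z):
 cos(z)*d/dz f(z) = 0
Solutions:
 f(z) = C1


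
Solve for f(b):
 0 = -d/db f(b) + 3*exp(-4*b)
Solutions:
 f(b) = C1 - 3*exp(-4*b)/4


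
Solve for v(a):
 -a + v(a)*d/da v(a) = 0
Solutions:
 v(a) = -sqrt(C1 + a^2)
 v(a) = sqrt(C1 + a^2)


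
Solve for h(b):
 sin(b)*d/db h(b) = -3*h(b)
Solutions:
 h(b) = C1*(cos(b) + 1)^(3/2)/(cos(b) - 1)^(3/2)


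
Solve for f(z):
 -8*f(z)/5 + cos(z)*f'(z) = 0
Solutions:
 f(z) = C1*(sin(z) + 1)^(4/5)/(sin(z) - 1)^(4/5)


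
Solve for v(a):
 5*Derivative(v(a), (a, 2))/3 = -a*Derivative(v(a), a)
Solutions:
 v(a) = C1 + C2*erf(sqrt(30)*a/10)


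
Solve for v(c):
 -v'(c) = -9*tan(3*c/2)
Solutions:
 v(c) = C1 - 6*log(cos(3*c/2))


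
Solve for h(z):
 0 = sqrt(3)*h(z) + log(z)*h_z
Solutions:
 h(z) = C1*exp(-sqrt(3)*li(z))


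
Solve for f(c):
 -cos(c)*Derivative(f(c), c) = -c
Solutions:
 f(c) = C1 + Integral(c/cos(c), c)


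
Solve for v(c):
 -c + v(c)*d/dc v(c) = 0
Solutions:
 v(c) = -sqrt(C1 + c^2)
 v(c) = sqrt(C1 + c^2)


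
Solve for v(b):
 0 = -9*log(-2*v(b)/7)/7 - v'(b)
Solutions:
 7*Integral(1/(log(-_y) - log(7) + log(2)), (_y, v(b)))/9 = C1 - b


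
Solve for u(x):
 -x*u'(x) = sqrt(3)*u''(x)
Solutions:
 u(x) = C1 + C2*erf(sqrt(2)*3^(3/4)*x/6)


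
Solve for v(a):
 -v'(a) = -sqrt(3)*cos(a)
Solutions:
 v(a) = C1 + sqrt(3)*sin(a)


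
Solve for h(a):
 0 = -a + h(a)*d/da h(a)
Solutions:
 h(a) = -sqrt(C1 + a^2)
 h(a) = sqrt(C1 + a^2)


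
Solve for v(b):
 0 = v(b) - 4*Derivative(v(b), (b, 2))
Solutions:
 v(b) = C1*exp(-b/2) + C2*exp(b/2)


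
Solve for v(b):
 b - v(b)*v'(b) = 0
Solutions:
 v(b) = -sqrt(C1 + b^2)
 v(b) = sqrt(C1 + b^2)


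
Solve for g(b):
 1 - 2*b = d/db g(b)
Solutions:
 g(b) = C1 - b^2 + b


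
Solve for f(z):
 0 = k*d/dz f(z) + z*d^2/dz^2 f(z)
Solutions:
 f(z) = C1 + z^(1 - re(k))*(C2*sin(log(z)*Abs(im(k))) + C3*cos(log(z)*im(k)))


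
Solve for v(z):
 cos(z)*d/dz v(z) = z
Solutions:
 v(z) = C1 + Integral(z/cos(z), z)


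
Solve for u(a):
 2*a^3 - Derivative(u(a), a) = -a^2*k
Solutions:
 u(a) = C1 + a^4/2 + a^3*k/3


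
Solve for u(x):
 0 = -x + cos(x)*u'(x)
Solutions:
 u(x) = C1 + Integral(x/cos(x), x)


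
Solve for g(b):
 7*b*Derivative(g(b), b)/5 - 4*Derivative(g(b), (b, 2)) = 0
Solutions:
 g(b) = C1 + C2*erfi(sqrt(70)*b/20)


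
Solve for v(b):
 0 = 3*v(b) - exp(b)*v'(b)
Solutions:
 v(b) = C1*exp(-3*exp(-b))


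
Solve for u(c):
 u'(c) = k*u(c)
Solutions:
 u(c) = C1*exp(c*k)


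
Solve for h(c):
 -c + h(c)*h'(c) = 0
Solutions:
 h(c) = -sqrt(C1 + c^2)
 h(c) = sqrt(C1 + c^2)


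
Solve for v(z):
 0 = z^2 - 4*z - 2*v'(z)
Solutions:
 v(z) = C1 + z^3/6 - z^2


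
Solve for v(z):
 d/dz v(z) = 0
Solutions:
 v(z) = C1


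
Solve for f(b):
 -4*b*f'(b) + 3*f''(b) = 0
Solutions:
 f(b) = C1 + C2*erfi(sqrt(6)*b/3)


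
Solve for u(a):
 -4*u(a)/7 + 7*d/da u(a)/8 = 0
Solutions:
 u(a) = C1*exp(32*a/49)


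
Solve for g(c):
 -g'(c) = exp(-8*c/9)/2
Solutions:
 g(c) = C1 + 9*exp(-8*c/9)/16


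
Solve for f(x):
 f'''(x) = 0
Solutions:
 f(x) = C1 + C2*x + C3*x^2


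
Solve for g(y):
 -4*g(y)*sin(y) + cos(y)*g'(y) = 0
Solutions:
 g(y) = C1/cos(y)^4


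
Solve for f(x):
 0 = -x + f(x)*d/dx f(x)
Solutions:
 f(x) = -sqrt(C1 + x^2)
 f(x) = sqrt(C1 + x^2)


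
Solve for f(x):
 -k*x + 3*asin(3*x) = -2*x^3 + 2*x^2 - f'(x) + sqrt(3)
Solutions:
 f(x) = C1 + k*x^2/2 - x^4/2 + 2*x^3/3 - 3*x*asin(3*x) + sqrt(3)*x - sqrt(1 - 9*x^2)


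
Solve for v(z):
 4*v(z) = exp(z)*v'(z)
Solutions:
 v(z) = C1*exp(-4*exp(-z))


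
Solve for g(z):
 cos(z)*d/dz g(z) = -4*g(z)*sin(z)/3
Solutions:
 g(z) = C1*cos(z)^(4/3)


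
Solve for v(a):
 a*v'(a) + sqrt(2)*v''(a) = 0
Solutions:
 v(a) = C1 + C2*erf(2^(1/4)*a/2)


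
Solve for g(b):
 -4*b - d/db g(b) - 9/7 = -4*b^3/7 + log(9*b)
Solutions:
 g(b) = C1 + b^4/7 - 2*b^2 - b*log(b) - b*log(9) - 2*b/7


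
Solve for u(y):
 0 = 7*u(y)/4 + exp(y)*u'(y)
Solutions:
 u(y) = C1*exp(7*exp(-y)/4)


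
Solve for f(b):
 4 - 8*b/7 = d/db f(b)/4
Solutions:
 f(b) = C1 - 16*b^2/7 + 16*b


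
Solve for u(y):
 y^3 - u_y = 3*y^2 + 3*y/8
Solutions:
 u(y) = C1 + y^4/4 - y^3 - 3*y^2/16


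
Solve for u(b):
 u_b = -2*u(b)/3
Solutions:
 u(b) = C1*exp(-2*b/3)


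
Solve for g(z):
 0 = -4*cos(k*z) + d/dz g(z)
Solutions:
 g(z) = C1 + 4*sin(k*z)/k


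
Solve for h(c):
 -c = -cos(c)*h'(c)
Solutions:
 h(c) = C1 + Integral(c/cos(c), c)


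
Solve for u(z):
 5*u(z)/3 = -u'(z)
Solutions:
 u(z) = C1*exp(-5*z/3)


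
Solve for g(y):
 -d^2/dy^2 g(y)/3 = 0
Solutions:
 g(y) = C1 + C2*y


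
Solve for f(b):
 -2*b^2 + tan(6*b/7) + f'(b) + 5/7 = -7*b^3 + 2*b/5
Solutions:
 f(b) = C1 - 7*b^4/4 + 2*b^3/3 + b^2/5 - 5*b/7 + 7*log(cos(6*b/7))/6


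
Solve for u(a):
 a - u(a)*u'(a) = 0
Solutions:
 u(a) = -sqrt(C1 + a^2)
 u(a) = sqrt(C1 + a^2)


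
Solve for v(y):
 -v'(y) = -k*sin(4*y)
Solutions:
 v(y) = C1 - k*cos(4*y)/4


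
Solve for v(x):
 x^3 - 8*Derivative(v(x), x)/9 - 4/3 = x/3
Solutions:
 v(x) = C1 + 9*x^4/32 - 3*x^2/16 - 3*x/2


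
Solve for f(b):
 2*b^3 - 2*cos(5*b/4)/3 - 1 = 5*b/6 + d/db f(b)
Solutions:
 f(b) = C1 + b^4/2 - 5*b^2/12 - b - 8*sin(5*b/4)/15


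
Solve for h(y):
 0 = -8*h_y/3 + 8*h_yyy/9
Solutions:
 h(y) = C1 + C2*exp(-sqrt(3)*y) + C3*exp(sqrt(3)*y)


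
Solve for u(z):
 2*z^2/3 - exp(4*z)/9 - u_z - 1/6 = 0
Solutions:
 u(z) = C1 + 2*z^3/9 - z/6 - exp(4*z)/36


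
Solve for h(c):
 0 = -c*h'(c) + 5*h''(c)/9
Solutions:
 h(c) = C1 + C2*erfi(3*sqrt(10)*c/10)


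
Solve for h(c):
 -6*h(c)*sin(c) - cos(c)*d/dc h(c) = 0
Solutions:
 h(c) = C1*cos(c)^6


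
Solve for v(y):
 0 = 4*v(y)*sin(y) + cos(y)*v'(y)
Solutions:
 v(y) = C1*cos(y)^4


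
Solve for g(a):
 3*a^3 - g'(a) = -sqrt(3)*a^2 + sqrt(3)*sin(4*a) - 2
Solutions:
 g(a) = C1 + 3*a^4/4 + sqrt(3)*a^3/3 + 2*a + sqrt(3)*cos(4*a)/4


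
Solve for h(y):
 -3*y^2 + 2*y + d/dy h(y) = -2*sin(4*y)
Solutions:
 h(y) = C1 + y^3 - y^2 + cos(4*y)/2


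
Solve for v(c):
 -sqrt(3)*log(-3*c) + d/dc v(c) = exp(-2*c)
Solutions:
 v(c) = C1 + sqrt(3)*c*log(-c) + sqrt(3)*c*(-1 + log(3)) - exp(-2*c)/2


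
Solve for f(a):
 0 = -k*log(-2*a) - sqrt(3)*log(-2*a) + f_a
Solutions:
 f(a) = C1 + a*(k + sqrt(3))*log(-a) + a*(-k + k*log(2) - sqrt(3) + sqrt(3)*log(2))


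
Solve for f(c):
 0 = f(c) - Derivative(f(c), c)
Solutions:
 f(c) = C1*exp(c)


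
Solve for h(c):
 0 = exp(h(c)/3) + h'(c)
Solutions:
 h(c) = 3*log(1/(C1 + c)) + 3*log(3)


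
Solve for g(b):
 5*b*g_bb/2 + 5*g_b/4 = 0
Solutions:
 g(b) = C1 + C2*sqrt(b)


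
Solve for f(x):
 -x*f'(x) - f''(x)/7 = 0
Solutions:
 f(x) = C1 + C2*erf(sqrt(14)*x/2)


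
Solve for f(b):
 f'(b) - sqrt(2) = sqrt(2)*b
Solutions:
 f(b) = C1 + sqrt(2)*b^2/2 + sqrt(2)*b


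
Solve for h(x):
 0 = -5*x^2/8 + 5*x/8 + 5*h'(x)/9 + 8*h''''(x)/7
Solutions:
 h(x) = C1 + C4*exp(-105^(1/3)*x/6) + 3*x^3/8 - 9*x^2/16 + (C2*sin(3^(5/6)*35^(1/3)*x/12) + C3*cos(3^(5/6)*35^(1/3)*x/12))*exp(105^(1/3)*x/12)


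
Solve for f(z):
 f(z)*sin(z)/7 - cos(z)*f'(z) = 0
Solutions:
 f(z) = C1/cos(z)^(1/7)


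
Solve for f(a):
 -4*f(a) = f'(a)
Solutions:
 f(a) = C1*exp(-4*a)


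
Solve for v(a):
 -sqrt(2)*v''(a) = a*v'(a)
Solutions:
 v(a) = C1 + C2*erf(2^(1/4)*a/2)


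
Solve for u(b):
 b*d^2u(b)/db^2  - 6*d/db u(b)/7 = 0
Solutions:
 u(b) = C1 + C2*b^(13/7)


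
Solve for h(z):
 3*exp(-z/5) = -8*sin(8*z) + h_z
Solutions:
 h(z) = C1 - cos(8*z) - 15*exp(-z/5)


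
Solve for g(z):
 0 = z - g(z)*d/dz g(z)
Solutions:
 g(z) = -sqrt(C1 + z^2)
 g(z) = sqrt(C1 + z^2)


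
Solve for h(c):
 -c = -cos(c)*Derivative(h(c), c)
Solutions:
 h(c) = C1 + Integral(c/cos(c), c)


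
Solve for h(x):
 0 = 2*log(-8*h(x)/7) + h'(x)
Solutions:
 Integral(1/(log(-_y) - log(7) + 3*log(2)), (_y, h(x)))/2 = C1 - x


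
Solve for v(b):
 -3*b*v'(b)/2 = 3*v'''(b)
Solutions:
 v(b) = C1 + Integral(C2*airyai(-2^(2/3)*b/2) + C3*airybi(-2^(2/3)*b/2), b)


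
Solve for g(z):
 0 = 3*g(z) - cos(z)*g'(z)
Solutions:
 g(z) = C1*(sin(z) + 1)^(3/2)/(sin(z) - 1)^(3/2)


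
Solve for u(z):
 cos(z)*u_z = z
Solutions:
 u(z) = C1 + Integral(z/cos(z), z)


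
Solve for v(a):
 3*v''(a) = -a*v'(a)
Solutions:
 v(a) = C1 + C2*erf(sqrt(6)*a/6)


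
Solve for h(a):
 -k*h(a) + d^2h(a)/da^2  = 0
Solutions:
 h(a) = C1*exp(-a*sqrt(k)) + C2*exp(a*sqrt(k))


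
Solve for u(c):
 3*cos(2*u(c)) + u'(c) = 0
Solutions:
 u(c) = -asin((C1 + exp(12*c))/(C1 - exp(12*c)))/2 + pi/2
 u(c) = asin((C1 + exp(12*c))/(C1 - exp(12*c)))/2


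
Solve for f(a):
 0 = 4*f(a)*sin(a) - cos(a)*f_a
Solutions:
 f(a) = C1/cos(a)^4


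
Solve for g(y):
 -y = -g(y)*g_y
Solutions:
 g(y) = -sqrt(C1 + y^2)
 g(y) = sqrt(C1 + y^2)


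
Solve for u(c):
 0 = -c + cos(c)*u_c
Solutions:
 u(c) = C1 + Integral(c/cos(c), c)


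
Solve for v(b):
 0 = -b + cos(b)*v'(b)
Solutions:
 v(b) = C1 + Integral(b/cos(b), b)


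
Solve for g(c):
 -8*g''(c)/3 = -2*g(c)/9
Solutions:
 g(c) = C1*exp(-sqrt(3)*c/6) + C2*exp(sqrt(3)*c/6)


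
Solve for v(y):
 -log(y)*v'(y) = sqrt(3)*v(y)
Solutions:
 v(y) = C1*exp(-sqrt(3)*li(y))


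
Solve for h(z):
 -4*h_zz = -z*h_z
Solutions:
 h(z) = C1 + C2*erfi(sqrt(2)*z/4)


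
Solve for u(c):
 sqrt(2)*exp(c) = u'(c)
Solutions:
 u(c) = C1 + sqrt(2)*exp(c)


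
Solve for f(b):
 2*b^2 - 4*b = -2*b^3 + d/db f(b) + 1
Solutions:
 f(b) = C1 + b^4/2 + 2*b^3/3 - 2*b^2 - b


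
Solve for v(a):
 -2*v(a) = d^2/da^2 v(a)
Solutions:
 v(a) = C1*sin(sqrt(2)*a) + C2*cos(sqrt(2)*a)


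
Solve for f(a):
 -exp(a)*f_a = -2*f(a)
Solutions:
 f(a) = C1*exp(-2*exp(-a))


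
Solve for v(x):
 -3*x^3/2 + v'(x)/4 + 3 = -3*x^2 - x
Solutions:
 v(x) = C1 + 3*x^4/2 - 4*x^3 - 2*x^2 - 12*x


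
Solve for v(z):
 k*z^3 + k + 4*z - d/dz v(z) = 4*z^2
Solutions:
 v(z) = C1 + k*z^4/4 + k*z - 4*z^3/3 + 2*z^2


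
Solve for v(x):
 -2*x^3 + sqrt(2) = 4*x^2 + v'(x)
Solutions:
 v(x) = C1 - x^4/2 - 4*x^3/3 + sqrt(2)*x


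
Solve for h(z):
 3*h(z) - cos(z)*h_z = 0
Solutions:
 h(z) = C1*(sin(z) + 1)^(3/2)/(sin(z) - 1)^(3/2)


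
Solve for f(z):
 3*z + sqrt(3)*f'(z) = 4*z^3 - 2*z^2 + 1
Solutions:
 f(z) = C1 + sqrt(3)*z^4/3 - 2*sqrt(3)*z^3/9 - sqrt(3)*z^2/2 + sqrt(3)*z/3


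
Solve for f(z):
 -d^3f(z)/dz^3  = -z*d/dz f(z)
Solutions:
 f(z) = C1 + Integral(C2*airyai(z) + C3*airybi(z), z)


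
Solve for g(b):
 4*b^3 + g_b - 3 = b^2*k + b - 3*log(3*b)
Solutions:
 g(b) = C1 - b^4 + b^3*k/3 + b^2/2 - 3*b*log(b) - b*log(27) + 6*b


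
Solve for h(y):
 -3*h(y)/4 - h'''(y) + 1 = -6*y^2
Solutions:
 h(y) = C3*exp(-6^(1/3)*y/2) + 8*y^2 + (C1*sin(2^(1/3)*3^(5/6)*y/4) + C2*cos(2^(1/3)*3^(5/6)*y/4))*exp(6^(1/3)*y/4) + 4/3


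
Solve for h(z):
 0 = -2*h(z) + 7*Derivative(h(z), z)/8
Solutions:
 h(z) = C1*exp(16*z/7)


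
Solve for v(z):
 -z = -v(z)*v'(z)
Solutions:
 v(z) = -sqrt(C1 + z^2)
 v(z) = sqrt(C1 + z^2)


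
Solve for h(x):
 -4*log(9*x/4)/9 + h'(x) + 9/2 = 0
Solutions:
 h(x) = C1 + 4*x*log(x)/9 - 89*x/18 - 8*x*log(2)/9 + 8*x*log(3)/9


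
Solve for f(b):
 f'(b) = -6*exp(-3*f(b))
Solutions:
 f(b) = log(C1 - 18*b)/3
 f(b) = log((-3^(1/3) - 3^(5/6)*I)*(C1 - 6*b)^(1/3)/2)
 f(b) = log((-3^(1/3) + 3^(5/6)*I)*(C1 - 6*b)^(1/3)/2)


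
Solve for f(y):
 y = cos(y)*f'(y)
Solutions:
 f(y) = C1 + Integral(y/cos(y), y)


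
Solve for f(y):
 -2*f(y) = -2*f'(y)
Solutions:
 f(y) = C1*exp(y)


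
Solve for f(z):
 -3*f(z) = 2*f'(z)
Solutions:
 f(z) = C1*exp(-3*z/2)


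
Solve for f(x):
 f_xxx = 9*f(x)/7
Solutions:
 f(x) = C3*exp(21^(2/3)*x/7) + (C1*sin(3*3^(1/6)*7^(2/3)*x/14) + C2*cos(3*3^(1/6)*7^(2/3)*x/14))*exp(-21^(2/3)*x/14)


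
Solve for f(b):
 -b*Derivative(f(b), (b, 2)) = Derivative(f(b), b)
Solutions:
 f(b) = C1 + C2*log(b)


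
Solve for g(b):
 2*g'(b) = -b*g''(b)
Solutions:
 g(b) = C1 + C2/b


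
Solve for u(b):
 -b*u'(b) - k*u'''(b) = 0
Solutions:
 u(b) = C1 + Integral(C2*airyai(b*(-1/k)^(1/3)) + C3*airybi(b*(-1/k)^(1/3)), b)


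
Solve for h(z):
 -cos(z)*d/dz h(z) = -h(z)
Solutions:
 h(z) = C1*sqrt(sin(z) + 1)/sqrt(sin(z) - 1)


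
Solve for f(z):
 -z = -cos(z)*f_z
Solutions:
 f(z) = C1 + Integral(z/cos(z), z)


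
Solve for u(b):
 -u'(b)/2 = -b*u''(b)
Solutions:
 u(b) = C1 + C2*b^(3/2)


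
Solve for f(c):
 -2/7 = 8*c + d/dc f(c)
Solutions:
 f(c) = C1 - 4*c^2 - 2*c/7


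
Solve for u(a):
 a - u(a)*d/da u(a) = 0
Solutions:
 u(a) = -sqrt(C1 + a^2)
 u(a) = sqrt(C1 + a^2)


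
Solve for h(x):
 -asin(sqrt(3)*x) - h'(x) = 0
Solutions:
 h(x) = C1 - x*asin(sqrt(3)*x) - sqrt(3)*sqrt(1 - 3*x^2)/3


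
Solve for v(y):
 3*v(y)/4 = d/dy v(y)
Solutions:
 v(y) = C1*exp(3*y/4)


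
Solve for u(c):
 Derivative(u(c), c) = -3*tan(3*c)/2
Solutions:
 u(c) = C1 + log(cos(3*c))/2


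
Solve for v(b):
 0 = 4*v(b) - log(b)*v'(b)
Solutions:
 v(b) = C1*exp(4*li(b))


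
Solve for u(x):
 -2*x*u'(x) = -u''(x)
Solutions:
 u(x) = C1 + C2*erfi(x)


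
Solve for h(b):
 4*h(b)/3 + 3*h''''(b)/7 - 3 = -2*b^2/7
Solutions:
 h(b) = -3*b^2/14 + (C1*sin(sqrt(3)*7^(1/4)*b/3) + C2*cos(sqrt(3)*7^(1/4)*b/3))*exp(-sqrt(3)*7^(1/4)*b/3) + (C3*sin(sqrt(3)*7^(1/4)*b/3) + C4*cos(sqrt(3)*7^(1/4)*b/3))*exp(sqrt(3)*7^(1/4)*b/3) + 9/4


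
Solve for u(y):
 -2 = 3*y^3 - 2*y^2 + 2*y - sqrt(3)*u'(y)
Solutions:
 u(y) = C1 + sqrt(3)*y^4/4 - 2*sqrt(3)*y^3/9 + sqrt(3)*y^2/3 + 2*sqrt(3)*y/3


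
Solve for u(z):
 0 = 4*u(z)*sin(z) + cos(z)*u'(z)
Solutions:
 u(z) = C1*cos(z)^4


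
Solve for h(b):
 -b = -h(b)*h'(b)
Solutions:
 h(b) = -sqrt(C1 + b^2)
 h(b) = sqrt(C1 + b^2)


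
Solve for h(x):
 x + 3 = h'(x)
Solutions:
 h(x) = C1 + x^2/2 + 3*x


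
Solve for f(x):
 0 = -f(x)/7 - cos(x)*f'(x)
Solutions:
 f(x) = C1*(sin(x) - 1)^(1/14)/(sin(x) + 1)^(1/14)


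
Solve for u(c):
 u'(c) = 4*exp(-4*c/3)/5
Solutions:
 u(c) = C1 - 3*exp(-4*c/3)/5


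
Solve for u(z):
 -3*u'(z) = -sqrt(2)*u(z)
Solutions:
 u(z) = C1*exp(sqrt(2)*z/3)


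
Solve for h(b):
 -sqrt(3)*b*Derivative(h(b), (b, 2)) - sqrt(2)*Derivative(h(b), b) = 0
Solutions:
 h(b) = C1 + C2*b^(1 - sqrt(6)/3)


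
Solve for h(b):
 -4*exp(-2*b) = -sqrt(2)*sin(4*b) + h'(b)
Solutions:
 h(b) = C1 - sqrt(2)*cos(4*b)/4 + 2*exp(-2*b)


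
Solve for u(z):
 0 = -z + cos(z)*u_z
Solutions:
 u(z) = C1 + Integral(z/cos(z), z)


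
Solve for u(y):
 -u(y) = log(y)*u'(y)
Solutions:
 u(y) = C1*exp(-li(y))


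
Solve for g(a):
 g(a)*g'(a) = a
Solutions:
 g(a) = -sqrt(C1 + a^2)
 g(a) = sqrt(C1 + a^2)


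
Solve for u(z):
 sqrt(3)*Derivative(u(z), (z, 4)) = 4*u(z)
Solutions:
 u(z) = C1*exp(-sqrt(2)*3^(7/8)*z/3) + C2*exp(sqrt(2)*3^(7/8)*z/3) + C3*sin(sqrt(2)*3^(7/8)*z/3) + C4*cos(sqrt(2)*3^(7/8)*z/3)


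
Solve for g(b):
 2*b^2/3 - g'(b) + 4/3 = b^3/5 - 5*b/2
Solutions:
 g(b) = C1 - b^4/20 + 2*b^3/9 + 5*b^2/4 + 4*b/3


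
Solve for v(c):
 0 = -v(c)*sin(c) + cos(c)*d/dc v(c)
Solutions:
 v(c) = C1/cos(c)


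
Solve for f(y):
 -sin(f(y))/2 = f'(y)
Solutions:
 f(y) = -acos((-C1 - exp(y))/(C1 - exp(y))) + 2*pi
 f(y) = acos((-C1 - exp(y))/(C1 - exp(y)))


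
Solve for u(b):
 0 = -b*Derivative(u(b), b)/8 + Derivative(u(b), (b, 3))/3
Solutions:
 u(b) = C1 + Integral(C2*airyai(3^(1/3)*b/2) + C3*airybi(3^(1/3)*b/2), b)


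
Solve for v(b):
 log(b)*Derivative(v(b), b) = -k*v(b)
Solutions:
 v(b) = C1*exp(-k*li(b))


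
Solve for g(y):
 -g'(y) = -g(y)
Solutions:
 g(y) = C1*exp(y)


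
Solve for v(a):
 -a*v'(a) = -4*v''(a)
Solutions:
 v(a) = C1 + C2*erfi(sqrt(2)*a/4)


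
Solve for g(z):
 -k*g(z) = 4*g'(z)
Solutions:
 g(z) = C1*exp(-k*z/4)


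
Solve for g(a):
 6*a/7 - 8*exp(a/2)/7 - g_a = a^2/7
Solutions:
 g(a) = C1 - a^3/21 + 3*a^2/7 - 16*exp(a/2)/7


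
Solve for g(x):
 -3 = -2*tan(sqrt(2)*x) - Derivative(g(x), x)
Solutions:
 g(x) = C1 + 3*x + sqrt(2)*log(cos(sqrt(2)*x))


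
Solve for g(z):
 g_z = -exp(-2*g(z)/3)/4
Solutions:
 g(z) = 3*log(-sqrt(C1 - z)) - 3*log(6)/2
 g(z) = 3*log(C1 - z/6)/2


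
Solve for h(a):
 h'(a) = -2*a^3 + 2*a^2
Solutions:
 h(a) = C1 - a^4/2 + 2*a^3/3


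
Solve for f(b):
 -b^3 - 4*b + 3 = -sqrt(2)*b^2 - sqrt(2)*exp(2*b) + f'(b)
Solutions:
 f(b) = C1 - b^4/4 + sqrt(2)*b^3/3 - 2*b^2 + 3*b + sqrt(2)*exp(2*b)/2


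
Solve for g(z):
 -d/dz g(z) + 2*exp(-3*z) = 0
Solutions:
 g(z) = C1 - 2*exp(-3*z)/3


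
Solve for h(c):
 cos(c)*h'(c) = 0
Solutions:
 h(c) = C1


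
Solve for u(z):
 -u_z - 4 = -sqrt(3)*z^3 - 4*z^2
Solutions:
 u(z) = C1 + sqrt(3)*z^4/4 + 4*z^3/3 - 4*z


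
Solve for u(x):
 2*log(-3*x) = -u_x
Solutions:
 u(x) = C1 - 2*x*log(-x) + 2*x*(1 - log(3))


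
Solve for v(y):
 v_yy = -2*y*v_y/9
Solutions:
 v(y) = C1 + C2*erf(y/3)


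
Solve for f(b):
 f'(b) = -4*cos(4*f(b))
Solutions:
 f(b) = -asin((C1 + exp(32*b))/(C1 - exp(32*b)))/4 + pi/4
 f(b) = asin((C1 + exp(32*b))/(C1 - exp(32*b)))/4


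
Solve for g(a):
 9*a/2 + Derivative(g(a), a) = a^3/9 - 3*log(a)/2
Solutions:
 g(a) = C1 + a^4/36 - 9*a^2/4 - 3*a*log(a)/2 + 3*a/2


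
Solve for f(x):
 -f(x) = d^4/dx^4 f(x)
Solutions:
 f(x) = (C1*sin(sqrt(2)*x/2) + C2*cos(sqrt(2)*x/2))*exp(-sqrt(2)*x/2) + (C3*sin(sqrt(2)*x/2) + C4*cos(sqrt(2)*x/2))*exp(sqrt(2)*x/2)


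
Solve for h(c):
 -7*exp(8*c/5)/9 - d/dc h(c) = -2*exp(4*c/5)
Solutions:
 h(c) = C1 - 35*exp(8*c/5)/72 + 5*exp(4*c/5)/2


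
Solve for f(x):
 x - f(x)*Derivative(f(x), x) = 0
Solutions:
 f(x) = -sqrt(C1 + x^2)
 f(x) = sqrt(C1 + x^2)


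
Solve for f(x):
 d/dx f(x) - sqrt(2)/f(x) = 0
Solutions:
 f(x) = -sqrt(C1 + 2*sqrt(2)*x)
 f(x) = sqrt(C1 + 2*sqrt(2)*x)


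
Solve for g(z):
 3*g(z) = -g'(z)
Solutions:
 g(z) = C1*exp(-3*z)


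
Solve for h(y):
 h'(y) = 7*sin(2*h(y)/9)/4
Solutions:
 -7*y/4 + 9*log(cos(2*h(y)/9) - 1)/4 - 9*log(cos(2*h(y)/9) + 1)/4 = C1


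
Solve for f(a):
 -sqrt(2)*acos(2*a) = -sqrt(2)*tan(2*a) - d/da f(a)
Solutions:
 f(a) = C1 + sqrt(2)*(a*acos(2*a) - sqrt(1 - 4*a^2)/2) + sqrt(2)*log(cos(2*a))/2


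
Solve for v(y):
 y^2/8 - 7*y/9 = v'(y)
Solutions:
 v(y) = C1 + y^3/24 - 7*y^2/18


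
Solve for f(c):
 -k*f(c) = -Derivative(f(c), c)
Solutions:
 f(c) = C1*exp(c*k)


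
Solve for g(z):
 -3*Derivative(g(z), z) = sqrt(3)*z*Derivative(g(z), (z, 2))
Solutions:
 g(z) = C1 + C2*z^(1 - sqrt(3))


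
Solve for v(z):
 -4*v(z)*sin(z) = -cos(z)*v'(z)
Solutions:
 v(z) = C1/cos(z)^4


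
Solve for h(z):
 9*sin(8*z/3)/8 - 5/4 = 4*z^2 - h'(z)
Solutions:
 h(z) = C1 + 4*z^3/3 + 5*z/4 + 27*cos(8*z/3)/64


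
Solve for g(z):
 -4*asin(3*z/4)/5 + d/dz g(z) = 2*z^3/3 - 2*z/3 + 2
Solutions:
 g(z) = C1 + z^4/6 - z^2/3 + 4*z*asin(3*z/4)/5 + 2*z + 4*sqrt(16 - 9*z^2)/15


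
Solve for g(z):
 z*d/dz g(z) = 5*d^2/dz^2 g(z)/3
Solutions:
 g(z) = C1 + C2*erfi(sqrt(30)*z/10)


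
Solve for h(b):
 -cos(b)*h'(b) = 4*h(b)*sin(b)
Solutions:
 h(b) = C1*cos(b)^4


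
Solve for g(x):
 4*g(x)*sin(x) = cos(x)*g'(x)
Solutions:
 g(x) = C1/cos(x)^4


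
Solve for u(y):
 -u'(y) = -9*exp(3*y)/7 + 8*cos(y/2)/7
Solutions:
 u(y) = C1 + 3*exp(3*y)/7 - 16*sin(y/2)/7


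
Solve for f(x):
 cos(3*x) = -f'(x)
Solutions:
 f(x) = C1 - sin(3*x)/3


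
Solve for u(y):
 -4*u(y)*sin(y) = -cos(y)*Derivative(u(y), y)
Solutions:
 u(y) = C1/cos(y)^4


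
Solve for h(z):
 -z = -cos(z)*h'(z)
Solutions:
 h(z) = C1 + Integral(z/cos(z), z)


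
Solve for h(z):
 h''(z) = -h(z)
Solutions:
 h(z) = C1*sin(z) + C2*cos(z)


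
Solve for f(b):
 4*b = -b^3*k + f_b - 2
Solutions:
 f(b) = C1 + b^4*k/4 + 2*b^2 + 2*b


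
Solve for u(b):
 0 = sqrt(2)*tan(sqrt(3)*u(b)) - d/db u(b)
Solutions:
 u(b) = sqrt(3)*(pi - asin(C1*exp(sqrt(6)*b)))/3
 u(b) = sqrt(3)*asin(C1*exp(sqrt(6)*b))/3


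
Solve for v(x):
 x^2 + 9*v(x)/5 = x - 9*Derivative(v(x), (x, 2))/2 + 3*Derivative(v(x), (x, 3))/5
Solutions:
 v(x) = C1*exp(x*(-(2*sqrt(786) + 137)^(1/3) - 25/(2*sqrt(786) + 137)^(1/3) + 10)/4)*sin(sqrt(3)*x*(-(2*sqrt(786) + 137)^(1/3) + 25/(2*sqrt(786) + 137)^(1/3))/4) + C2*exp(x*(-(2*sqrt(786) + 137)^(1/3) - 25/(2*sqrt(786) + 137)^(1/3) + 10)/4)*cos(sqrt(3)*x*(-(2*sqrt(786) + 137)^(1/3) + 25/(2*sqrt(786) + 137)^(1/3))/4) + C3*exp(x*(25/(2*sqrt(786) + 137)^(1/3) + 5 + (2*sqrt(786) + 137)^(1/3))/2) - 5*x^2/9 + 5*x/9 + 25/9


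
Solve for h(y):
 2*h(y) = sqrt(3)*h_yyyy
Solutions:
 h(y) = C1*exp(-2^(1/4)*3^(7/8)*y/3) + C2*exp(2^(1/4)*3^(7/8)*y/3) + C3*sin(2^(1/4)*3^(7/8)*y/3) + C4*cos(2^(1/4)*3^(7/8)*y/3)


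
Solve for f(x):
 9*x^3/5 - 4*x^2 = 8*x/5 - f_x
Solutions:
 f(x) = C1 - 9*x^4/20 + 4*x^3/3 + 4*x^2/5


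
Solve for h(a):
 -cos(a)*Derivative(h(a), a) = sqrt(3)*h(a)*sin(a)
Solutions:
 h(a) = C1*cos(a)^(sqrt(3))


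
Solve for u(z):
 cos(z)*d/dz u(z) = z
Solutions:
 u(z) = C1 + Integral(z/cos(z), z)


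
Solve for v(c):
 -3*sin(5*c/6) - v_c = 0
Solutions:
 v(c) = C1 + 18*cos(5*c/6)/5


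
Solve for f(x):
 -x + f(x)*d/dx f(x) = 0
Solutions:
 f(x) = -sqrt(C1 + x^2)
 f(x) = sqrt(C1 + x^2)


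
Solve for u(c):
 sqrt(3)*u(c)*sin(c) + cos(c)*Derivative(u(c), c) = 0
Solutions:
 u(c) = C1*cos(c)^(sqrt(3))


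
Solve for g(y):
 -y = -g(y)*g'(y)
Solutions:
 g(y) = -sqrt(C1 + y^2)
 g(y) = sqrt(C1 + y^2)


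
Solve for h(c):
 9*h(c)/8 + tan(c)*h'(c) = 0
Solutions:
 h(c) = C1/sin(c)^(9/8)


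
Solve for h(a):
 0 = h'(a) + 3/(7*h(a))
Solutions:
 h(a) = -sqrt(C1 - 42*a)/7
 h(a) = sqrt(C1 - 42*a)/7


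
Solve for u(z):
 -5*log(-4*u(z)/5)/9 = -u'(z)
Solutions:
 -9*Integral(1/(log(-_y) - log(5) + 2*log(2)), (_y, u(z)))/5 = C1 - z


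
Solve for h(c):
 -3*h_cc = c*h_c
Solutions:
 h(c) = C1 + C2*erf(sqrt(6)*c/6)


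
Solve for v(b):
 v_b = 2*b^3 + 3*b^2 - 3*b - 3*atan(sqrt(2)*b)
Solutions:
 v(b) = C1 + b^4/2 + b^3 - 3*b^2/2 - 3*b*atan(sqrt(2)*b) + 3*sqrt(2)*log(2*b^2 + 1)/4


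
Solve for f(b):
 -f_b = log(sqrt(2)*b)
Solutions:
 f(b) = C1 - b*log(b) - b*log(2)/2 + b


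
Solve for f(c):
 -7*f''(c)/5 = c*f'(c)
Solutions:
 f(c) = C1 + C2*erf(sqrt(70)*c/14)


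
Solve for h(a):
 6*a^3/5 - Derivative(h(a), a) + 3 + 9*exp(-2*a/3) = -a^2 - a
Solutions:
 h(a) = C1 + 3*a^4/10 + a^3/3 + a^2/2 + 3*a - 27*exp(-2*a/3)/2


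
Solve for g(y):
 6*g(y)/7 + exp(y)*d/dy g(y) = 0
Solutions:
 g(y) = C1*exp(6*exp(-y)/7)


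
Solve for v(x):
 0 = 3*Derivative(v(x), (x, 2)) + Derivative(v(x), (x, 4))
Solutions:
 v(x) = C1 + C2*x + C3*sin(sqrt(3)*x) + C4*cos(sqrt(3)*x)


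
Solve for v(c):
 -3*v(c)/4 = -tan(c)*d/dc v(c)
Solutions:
 v(c) = C1*sin(c)^(3/4)


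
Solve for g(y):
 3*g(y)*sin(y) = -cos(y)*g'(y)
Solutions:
 g(y) = C1*cos(y)^3


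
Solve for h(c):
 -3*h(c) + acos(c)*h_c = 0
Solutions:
 h(c) = C1*exp(3*Integral(1/acos(c), c))


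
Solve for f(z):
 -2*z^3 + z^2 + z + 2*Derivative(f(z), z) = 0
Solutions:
 f(z) = C1 + z^4/4 - z^3/6 - z^2/4


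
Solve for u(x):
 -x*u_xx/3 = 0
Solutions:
 u(x) = C1 + C2*x


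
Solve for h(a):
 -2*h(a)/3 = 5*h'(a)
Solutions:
 h(a) = C1*exp(-2*a/15)


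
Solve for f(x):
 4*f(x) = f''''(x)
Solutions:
 f(x) = C1*exp(-sqrt(2)*x) + C2*exp(sqrt(2)*x) + C3*sin(sqrt(2)*x) + C4*cos(sqrt(2)*x)


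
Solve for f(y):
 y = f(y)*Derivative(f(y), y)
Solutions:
 f(y) = -sqrt(C1 + y^2)
 f(y) = sqrt(C1 + y^2)


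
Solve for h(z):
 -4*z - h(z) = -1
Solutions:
 h(z) = 1 - 4*z


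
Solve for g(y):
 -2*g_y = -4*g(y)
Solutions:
 g(y) = C1*exp(2*y)


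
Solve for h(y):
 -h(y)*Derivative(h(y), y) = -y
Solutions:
 h(y) = -sqrt(C1 + y^2)
 h(y) = sqrt(C1 + y^2)


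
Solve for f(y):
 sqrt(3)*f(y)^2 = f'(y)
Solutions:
 f(y) = -1/(C1 + sqrt(3)*y)


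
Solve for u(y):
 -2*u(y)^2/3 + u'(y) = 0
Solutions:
 u(y) = -3/(C1 + 2*y)


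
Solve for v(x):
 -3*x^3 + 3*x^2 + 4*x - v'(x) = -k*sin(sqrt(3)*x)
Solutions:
 v(x) = C1 - sqrt(3)*k*cos(sqrt(3)*x)/3 - 3*x^4/4 + x^3 + 2*x^2


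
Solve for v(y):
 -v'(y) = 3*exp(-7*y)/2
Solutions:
 v(y) = C1 + 3*exp(-7*y)/14


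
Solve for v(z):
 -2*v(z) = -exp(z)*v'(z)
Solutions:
 v(z) = C1*exp(-2*exp(-z))


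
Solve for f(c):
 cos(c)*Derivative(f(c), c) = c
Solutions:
 f(c) = C1 + Integral(c/cos(c), c)


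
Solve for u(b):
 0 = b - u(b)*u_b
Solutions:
 u(b) = -sqrt(C1 + b^2)
 u(b) = sqrt(C1 + b^2)


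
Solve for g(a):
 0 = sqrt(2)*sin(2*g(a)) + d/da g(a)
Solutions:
 g(a) = pi - acos((-C1 - exp(4*sqrt(2)*a))/(C1 - exp(4*sqrt(2)*a)))/2
 g(a) = acos((-C1 - exp(4*sqrt(2)*a))/(C1 - exp(4*sqrt(2)*a)))/2


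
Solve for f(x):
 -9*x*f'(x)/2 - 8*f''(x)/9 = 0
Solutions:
 f(x) = C1 + C2*erf(9*sqrt(2)*x/8)


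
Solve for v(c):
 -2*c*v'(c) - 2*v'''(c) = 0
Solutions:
 v(c) = C1 + Integral(C2*airyai(-c) + C3*airybi(-c), c)


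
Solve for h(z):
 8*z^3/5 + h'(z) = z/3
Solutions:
 h(z) = C1 - 2*z^4/5 + z^2/6


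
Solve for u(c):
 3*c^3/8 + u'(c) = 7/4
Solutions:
 u(c) = C1 - 3*c^4/32 + 7*c/4


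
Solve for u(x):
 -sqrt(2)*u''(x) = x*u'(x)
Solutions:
 u(x) = C1 + C2*erf(2^(1/4)*x/2)


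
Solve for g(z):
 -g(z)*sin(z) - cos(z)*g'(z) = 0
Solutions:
 g(z) = C1*cos(z)


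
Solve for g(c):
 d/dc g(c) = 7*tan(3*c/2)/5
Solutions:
 g(c) = C1 - 14*log(cos(3*c/2))/15


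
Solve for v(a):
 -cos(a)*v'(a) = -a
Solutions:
 v(a) = C1 + Integral(a/cos(a), a)


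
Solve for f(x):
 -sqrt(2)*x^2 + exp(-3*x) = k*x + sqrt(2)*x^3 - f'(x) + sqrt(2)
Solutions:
 f(x) = C1 + k*x^2/2 + sqrt(2)*x^4/4 + sqrt(2)*x^3/3 + sqrt(2)*x + exp(-3*x)/3


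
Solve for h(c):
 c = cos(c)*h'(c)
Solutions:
 h(c) = C1 + Integral(c/cos(c), c)


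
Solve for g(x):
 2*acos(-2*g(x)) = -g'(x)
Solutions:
 Integral(1/acos(-2*_y), (_y, g(x))) = C1 - 2*x


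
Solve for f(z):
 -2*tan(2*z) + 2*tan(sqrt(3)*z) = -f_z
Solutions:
 f(z) = C1 - log(cos(2*z)) + 2*sqrt(3)*log(cos(sqrt(3)*z))/3
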